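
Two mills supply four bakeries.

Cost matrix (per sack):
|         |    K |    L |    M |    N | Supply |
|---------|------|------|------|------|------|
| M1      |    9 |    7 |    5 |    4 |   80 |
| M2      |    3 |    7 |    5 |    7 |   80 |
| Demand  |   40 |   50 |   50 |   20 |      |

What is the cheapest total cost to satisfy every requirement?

800

Optimal allocation:
  M1–L: 50 × 7 = 350
  M1–M: 10 × 5 = 50
  M1–N: 20 × 4 = 80
  M2–K: 40 × 3 = 120
  M2–M: 40 × 5 = 200
Total = 350 + 50 + 80 + 120 + 200 = 800.
(Supply check: M1 ships 80; M2 ships 80.)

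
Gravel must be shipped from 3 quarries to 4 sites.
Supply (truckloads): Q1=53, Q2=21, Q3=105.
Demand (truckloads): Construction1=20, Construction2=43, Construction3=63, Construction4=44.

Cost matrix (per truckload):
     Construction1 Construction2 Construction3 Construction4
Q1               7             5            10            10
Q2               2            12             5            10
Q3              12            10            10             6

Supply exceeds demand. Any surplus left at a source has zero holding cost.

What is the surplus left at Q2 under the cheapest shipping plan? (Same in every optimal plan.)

An optimal plan:
  Q1→Construction2: 43 × 5 = 215
  Q1→Construction3: 10 × 10 = 100
  Q2→Construction1: 20 × 2 = 40
  Q2→Construction3: 1 × 5 = 5
  Q3→Construction3: 52 × 10 = 520
  Q3→Construction4: 44 × 6 = 264
Total cost = 1144.
Q2 ships 21 of its 21, leaving 0.

0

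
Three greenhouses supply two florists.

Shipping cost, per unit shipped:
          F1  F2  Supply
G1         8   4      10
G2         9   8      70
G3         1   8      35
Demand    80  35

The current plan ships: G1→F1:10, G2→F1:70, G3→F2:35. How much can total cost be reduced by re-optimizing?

310

Current plan cost = 10·8 + 70·9 + 35·8 = 990.
Optimal plan:
  G1→F2: 10 bunches
  G2→F1: 45 bunches
  G2→F2: 25 bunches
  G3→F1: 35 bunches
Optimal cost = 680.
Saving = 990 − 680 = 310.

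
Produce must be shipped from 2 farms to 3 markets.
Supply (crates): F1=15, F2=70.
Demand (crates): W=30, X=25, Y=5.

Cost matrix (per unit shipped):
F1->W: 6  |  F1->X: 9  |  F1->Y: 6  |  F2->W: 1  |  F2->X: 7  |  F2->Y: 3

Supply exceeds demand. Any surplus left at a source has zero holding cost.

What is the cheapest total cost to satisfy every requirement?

220

One minimum-cost allocation:
  F2->W: 30 crates
  F2->X: 25 crates
  F2->Y: 5 crates
Total cost = 220.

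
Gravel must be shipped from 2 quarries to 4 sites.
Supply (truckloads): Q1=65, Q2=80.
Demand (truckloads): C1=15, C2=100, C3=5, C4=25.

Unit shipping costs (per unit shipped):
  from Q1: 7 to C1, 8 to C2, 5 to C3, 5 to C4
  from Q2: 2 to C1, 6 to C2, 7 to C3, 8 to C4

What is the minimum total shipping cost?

A cheapest plan:
  Q1–C2: 35 × 8 = 280
  Q1–C3: 5 × 5 = 25
  Q1–C4: 25 × 5 = 125
  Q2–C1: 15 × 2 = 30
  Q2–C2: 65 × 6 = 390
Total = 280 + 25 + 125 + 30 + 390 = 850.
(Supply check: Q1 ships 65; Q2 ships 80.)

850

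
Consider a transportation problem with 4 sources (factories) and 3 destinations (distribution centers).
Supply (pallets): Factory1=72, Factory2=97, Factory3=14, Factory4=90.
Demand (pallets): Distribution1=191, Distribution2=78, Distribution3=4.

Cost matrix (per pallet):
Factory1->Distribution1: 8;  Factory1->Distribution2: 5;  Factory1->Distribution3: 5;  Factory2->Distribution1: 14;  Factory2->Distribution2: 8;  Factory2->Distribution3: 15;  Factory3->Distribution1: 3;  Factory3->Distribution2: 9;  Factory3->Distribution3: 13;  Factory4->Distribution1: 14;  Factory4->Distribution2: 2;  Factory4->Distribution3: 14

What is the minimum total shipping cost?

2288

An optimal shipping plan:
  Factory1 to Distribution1: 68 × 8 = 544
  Factory1 to Distribution3: 4 × 5 = 20
  Factory2 to Distribution1: 97 × 14 = 1358
  Factory3 to Distribution1: 14 × 3 = 42
  Factory4 to Distribution1: 12 × 14 = 168
  Factory4 to Distribution2: 78 × 2 = 156
Total = 544 + 20 + 1358 + 42 + 168 + 156 = 2288.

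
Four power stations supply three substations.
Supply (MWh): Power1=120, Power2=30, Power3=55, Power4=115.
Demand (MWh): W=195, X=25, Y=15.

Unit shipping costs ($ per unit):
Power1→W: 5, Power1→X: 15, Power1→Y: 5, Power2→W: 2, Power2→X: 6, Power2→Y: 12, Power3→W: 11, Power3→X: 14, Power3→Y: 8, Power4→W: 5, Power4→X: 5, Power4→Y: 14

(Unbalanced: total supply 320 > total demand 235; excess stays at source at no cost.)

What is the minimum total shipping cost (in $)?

1085

Optimal allocation:
  Power1→W: 105 MWh
  Power1→Y: 15 MWh
  Power2→W: 30 MWh
  Power4→W: 60 MWh
  Power4→X: 25 MWh
Total cost = $1085.
(Supply check: Power1 ships 120; Power2 ships 30; Power3 ships 0; Power4 ships 85.)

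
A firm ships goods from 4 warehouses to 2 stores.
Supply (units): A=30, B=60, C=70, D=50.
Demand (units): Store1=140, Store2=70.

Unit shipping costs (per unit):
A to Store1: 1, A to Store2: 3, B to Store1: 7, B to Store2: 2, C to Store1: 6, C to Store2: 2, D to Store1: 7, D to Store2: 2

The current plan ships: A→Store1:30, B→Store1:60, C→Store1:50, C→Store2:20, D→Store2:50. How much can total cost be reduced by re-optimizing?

Current plan cost = 30·1 + 60·7 + 50·6 + 20·2 + 50·2 = 890.
Optimal plan:
  A→Store1: 30 × 1 = 30
  B→Store1: 40 × 7 = 280
  B→Store2: 20 × 2 = 40
  C→Store1: 70 × 6 = 420
  D→Store2: 50 × 2 = 100
Optimal cost = 870.
Saving = 890 − 870 = 20.

20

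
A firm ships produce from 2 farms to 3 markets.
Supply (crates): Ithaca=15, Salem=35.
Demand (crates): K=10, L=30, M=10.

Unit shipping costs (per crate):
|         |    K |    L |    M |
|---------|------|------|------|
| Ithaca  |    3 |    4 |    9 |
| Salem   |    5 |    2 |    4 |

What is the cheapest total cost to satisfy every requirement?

One minimum-cost allocation:
  Ithaca->K: 10 × 3 = 30
  Ithaca->L: 5 × 4 = 20
  Salem->L: 25 × 2 = 50
  Salem->M: 10 × 4 = 40
Total = 30 + 20 + 50 + 40 = 140.
(Supply check: Ithaca ships 15; Salem ships 35.)

140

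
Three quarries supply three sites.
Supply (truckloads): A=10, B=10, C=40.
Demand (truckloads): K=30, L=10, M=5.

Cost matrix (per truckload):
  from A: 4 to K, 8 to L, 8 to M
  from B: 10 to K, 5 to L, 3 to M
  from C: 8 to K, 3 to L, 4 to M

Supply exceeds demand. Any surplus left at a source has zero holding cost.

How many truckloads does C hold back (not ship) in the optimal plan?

An optimal plan:
  A->K: 10 × 4 = 40
  B->M: 5 × 3 = 15
  C->K: 20 × 8 = 160
  C->L: 10 × 3 = 30
Total cost = 245.
C ships 30 of its 40, leaving 10.

10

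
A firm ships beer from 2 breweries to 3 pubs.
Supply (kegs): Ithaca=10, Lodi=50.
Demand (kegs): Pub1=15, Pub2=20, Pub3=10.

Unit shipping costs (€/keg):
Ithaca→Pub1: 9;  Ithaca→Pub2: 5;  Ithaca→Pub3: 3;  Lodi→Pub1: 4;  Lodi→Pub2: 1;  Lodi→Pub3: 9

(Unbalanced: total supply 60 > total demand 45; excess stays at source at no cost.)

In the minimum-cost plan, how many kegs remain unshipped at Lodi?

Minimum-cost shipments:
  Ithaca–Pub3: 10 × €3 = €30
  Lodi–Pub1: 15 × €4 = €60
  Lodi–Pub2: 20 × €1 = €20
Total cost = €110.
Lodi ships 35 of its 50, leaving 15.

15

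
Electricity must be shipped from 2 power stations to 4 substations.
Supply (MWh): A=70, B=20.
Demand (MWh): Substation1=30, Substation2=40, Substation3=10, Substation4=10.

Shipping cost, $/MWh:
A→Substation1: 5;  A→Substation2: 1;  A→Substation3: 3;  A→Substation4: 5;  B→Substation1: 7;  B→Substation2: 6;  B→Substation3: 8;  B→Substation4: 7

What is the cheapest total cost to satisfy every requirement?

An optimal shipping plan:
  A to Substation1: 10 × $5 = $50
  A to Substation2: 40 × $1 = $40
  A to Substation3: 10 × $3 = $30
  A to Substation4: 10 × $5 = $50
  B to Substation1: 20 × $7 = $140
Total = 50 + 40 + 30 + 50 + 140 = $310.

310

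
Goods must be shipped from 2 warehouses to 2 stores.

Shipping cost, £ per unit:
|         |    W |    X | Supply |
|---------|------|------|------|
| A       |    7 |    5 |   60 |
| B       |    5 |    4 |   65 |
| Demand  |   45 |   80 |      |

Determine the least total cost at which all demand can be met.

A cheapest plan:
  A–X: 60 units
  B–W: 45 units
  B–X: 20 units
Total cost = £605.

605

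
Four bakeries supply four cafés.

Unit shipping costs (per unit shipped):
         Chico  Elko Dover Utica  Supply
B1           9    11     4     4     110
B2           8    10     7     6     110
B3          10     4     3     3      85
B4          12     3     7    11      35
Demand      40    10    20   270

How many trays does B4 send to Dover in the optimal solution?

Solving gives:
  B1 to Utica: 110 trays
  B2 to Chico: 35 trays
  B2 to Utica: 75 trays
  B3 to Utica: 85 trays
  B4 to Chico: 5 trays
  B4 to Elko: 10 trays
  B4 to Dover: 20 trays
Total cost = 1655.
So B4→Dover carries 20 trays.

20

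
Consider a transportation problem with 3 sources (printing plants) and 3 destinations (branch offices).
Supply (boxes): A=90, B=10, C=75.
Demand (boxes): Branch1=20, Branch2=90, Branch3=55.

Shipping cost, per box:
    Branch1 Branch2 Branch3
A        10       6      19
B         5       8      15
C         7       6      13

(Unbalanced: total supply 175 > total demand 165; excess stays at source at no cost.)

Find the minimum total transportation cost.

1375

A cheapest plan:
  A->Branch2: 90 × 6 = 540
  B->Branch1: 10 × 5 = 50
  C->Branch1: 10 × 7 = 70
  C->Branch3: 55 × 13 = 715
Total = 540 + 50 + 70 + 715 = 1375.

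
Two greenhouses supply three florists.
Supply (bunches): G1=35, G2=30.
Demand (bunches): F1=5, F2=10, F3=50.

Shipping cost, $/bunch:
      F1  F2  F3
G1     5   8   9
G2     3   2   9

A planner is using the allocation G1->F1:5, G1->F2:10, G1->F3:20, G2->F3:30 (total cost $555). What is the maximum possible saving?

70

Current plan cost = 5·5 + 10·8 + 20·9 + 30·9 = $555.
Optimal plan:
  G1 to F3: 35 × $9 = $315
  G2 to F1: 5 × $3 = $15
  G2 to F2: 10 × $2 = $20
  G2 to F3: 15 × $9 = $135
Optimal cost = $485.
Saving = 555 − 485 = $70.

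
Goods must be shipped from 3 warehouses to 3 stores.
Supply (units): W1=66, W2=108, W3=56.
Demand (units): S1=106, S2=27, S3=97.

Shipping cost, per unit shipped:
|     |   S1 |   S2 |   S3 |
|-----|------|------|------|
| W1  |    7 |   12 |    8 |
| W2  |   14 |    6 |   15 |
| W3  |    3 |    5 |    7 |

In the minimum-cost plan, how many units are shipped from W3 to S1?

56

Optimal shipments:
  W1 to S3: 66 × 8 = 528
  W2 to S1: 50 × 14 = 700
  W2 to S2: 27 × 6 = 162
  W2 to S3: 31 × 15 = 465
  W3 to S1: 56 × 3 = 168
Total cost = 2023.
So W3→S1 carries 56 units.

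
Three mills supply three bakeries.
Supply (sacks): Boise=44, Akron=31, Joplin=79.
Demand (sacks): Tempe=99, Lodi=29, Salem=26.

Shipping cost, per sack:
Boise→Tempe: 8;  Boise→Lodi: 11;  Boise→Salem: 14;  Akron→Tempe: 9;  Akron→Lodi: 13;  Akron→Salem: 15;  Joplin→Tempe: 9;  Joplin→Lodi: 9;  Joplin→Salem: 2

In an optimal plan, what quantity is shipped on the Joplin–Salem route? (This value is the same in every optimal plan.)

26

Optimal shipments:
  Boise→Tempe: 44 sacks
  Akron→Tempe: 31 sacks
  Joplin→Tempe: 24 sacks
  Joplin→Lodi: 29 sacks
  Joplin→Salem: 26 sacks
Total cost = 1160.
So Joplin→Salem carries 26 sacks.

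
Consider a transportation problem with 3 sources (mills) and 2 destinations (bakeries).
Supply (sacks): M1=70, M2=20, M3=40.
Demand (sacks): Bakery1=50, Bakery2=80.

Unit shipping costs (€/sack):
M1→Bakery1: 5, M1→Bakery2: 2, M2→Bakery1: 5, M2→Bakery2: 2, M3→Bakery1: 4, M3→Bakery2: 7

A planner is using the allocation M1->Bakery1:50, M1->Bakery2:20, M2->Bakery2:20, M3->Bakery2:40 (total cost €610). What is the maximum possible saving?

Current plan cost = 50·5 + 20·2 + 20·2 + 40·7 = €610.
Optimal plan:
  M1–Bakery1: 10 × €5 = €50
  M1–Bakery2: 60 × €2 = €120
  M2–Bakery2: 20 × €2 = €40
  M3–Bakery1: 40 × €4 = €160
Optimal cost = €370.
Saving = 610 − 370 = €240.

240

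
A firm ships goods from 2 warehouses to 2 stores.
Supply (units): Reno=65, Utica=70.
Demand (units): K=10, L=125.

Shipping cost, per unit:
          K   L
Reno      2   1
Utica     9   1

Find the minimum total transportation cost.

Optimal allocation:
  Reno→K: 10 × 2 = 20
  Reno→L: 55 × 1 = 55
  Utica→L: 70 × 1 = 70
Total = 20 + 55 + 70 = 145.
(Supply check: Reno ships 65; Utica ships 70.)

145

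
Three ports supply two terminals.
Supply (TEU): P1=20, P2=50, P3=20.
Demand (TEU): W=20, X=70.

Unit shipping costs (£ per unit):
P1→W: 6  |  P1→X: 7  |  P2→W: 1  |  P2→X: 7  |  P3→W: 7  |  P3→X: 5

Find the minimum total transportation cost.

One minimum-cost allocation:
  P1->X: 20 × £7 = £140
  P2->W: 20 × £1 = £20
  P2->X: 30 × £7 = £210
  P3->X: 20 × £5 = £100
Total = 140 + 20 + 210 + 100 = £470.

470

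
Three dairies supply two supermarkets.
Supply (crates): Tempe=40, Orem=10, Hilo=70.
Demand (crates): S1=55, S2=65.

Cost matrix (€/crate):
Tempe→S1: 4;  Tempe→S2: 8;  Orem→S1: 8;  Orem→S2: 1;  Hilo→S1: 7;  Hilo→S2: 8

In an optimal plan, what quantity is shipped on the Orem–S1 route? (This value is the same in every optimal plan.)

Solving gives:
  Tempe->S1: 40 × €4 = €160
  Orem->S2: 10 × €1 = €10
  Hilo->S1: 15 × €7 = €105
  Hilo->S2: 55 × €8 = €440
Total cost = €715.
The route Orem→S1 is not used.

0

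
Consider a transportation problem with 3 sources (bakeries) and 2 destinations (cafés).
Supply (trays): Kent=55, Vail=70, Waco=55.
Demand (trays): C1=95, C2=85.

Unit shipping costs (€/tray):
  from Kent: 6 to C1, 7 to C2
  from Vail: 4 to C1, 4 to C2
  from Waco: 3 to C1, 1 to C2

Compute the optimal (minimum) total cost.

One minimum-cost allocation:
  Kent–C1: 55 trays
  Vail–C1: 40 trays
  Vail–C2: 30 trays
  Waco–C2: 55 trays
Total cost = €665.

665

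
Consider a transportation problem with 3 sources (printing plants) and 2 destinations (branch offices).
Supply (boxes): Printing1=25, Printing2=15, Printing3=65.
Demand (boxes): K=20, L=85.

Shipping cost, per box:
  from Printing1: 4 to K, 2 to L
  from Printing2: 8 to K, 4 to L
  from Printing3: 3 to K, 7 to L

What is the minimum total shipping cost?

485

A cheapest plan:
  Printing1 to L: 25 × 2 = 50
  Printing2 to L: 15 × 4 = 60
  Printing3 to K: 20 × 3 = 60
  Printing3 to L: 45 × 7 = 315
Total = 50 + 60 + 60 + 315 = 485.
(Supply check: Printing1 ships 25; Printing2 ships 15; Printing3 ships 65.)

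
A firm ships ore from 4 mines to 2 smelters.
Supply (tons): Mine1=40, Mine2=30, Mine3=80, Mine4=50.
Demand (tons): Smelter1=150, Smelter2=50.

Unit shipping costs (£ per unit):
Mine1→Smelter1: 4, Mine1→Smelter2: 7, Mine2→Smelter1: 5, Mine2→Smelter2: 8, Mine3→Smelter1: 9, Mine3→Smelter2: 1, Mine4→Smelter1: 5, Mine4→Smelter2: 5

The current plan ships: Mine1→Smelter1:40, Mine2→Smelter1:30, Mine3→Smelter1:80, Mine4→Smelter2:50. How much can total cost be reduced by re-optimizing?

400

Current plan cost = 40·4 + 30·5 + 80·9 + 50·5 = £1280.
Optimal plan:
  Mine1 to Smelter1: 40 × £4 = £160
  Mine2 to Smelter1: 30 × £5 = £150
  Mine3 to Smelter1: 30 × £9 = £270
  Mine3 to Smelter2: 50 × £1 = £50
  Mine4 to Smelter1: 50 × £5 = £250
Optimal cost = £880.
Saving = 1280 − 880 = £400.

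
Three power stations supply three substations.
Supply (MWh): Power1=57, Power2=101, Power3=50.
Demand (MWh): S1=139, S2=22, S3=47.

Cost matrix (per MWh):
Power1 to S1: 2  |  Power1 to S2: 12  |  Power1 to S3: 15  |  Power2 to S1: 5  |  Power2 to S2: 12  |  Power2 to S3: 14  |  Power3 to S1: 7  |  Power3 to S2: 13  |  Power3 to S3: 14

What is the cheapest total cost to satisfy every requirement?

One minimum-cost allocation:
  Power1→S1: 57 × 2 = 114
  Power2→S1: 82 × 5 = 410
  Power2→S2: 19 × 12 = 228
  Power3→S2: 3 × 13 = 39
  Power3→S3: 47 × 14 = 658
Total = 114 + 410 + 228 + 39 + 658 = 1449.

1449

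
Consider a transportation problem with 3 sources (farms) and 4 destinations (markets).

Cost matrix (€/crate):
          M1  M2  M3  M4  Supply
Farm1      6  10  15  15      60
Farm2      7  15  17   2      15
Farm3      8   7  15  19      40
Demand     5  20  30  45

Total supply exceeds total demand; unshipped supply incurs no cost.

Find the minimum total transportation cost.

1100

Optimal allocation:
  Farm1 to M1: 5 × €6 = €30
  Farm1 to M3: 25 × €15 = €375
  Farm1 to M4: 30 × €15 = €450
  Farm2 to M4: 15 × €2 = €30
  Farm3 to M2: 20 × €7 = €140
  Farm3 to M3: 5 × €15 = €75
Total = 30 + 375 + 450 + 30 + 140 + 75 = €1100.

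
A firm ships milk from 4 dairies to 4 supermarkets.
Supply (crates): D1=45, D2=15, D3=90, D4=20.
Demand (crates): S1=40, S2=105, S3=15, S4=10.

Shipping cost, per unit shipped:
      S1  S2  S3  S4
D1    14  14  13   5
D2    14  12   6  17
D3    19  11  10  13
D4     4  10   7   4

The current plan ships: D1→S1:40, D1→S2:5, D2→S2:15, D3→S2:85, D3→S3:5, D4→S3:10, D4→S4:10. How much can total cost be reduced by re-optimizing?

205

Current plan cost = 40·14 + 5·14 + 15·12 + 85·11 + 5·10 + 10·7 + 10·4 = 1905.
Optimal plan:
  D1–S1: 20 crates
  D1–S2: 15 crates
  D1–S4: 10 crates
  D2–S3: 15 crates
  D3–S2: 90 crates
  D4–S1: 20 crates
Optimal cost = 1700.
Saving = 1905 − 1700 = 205.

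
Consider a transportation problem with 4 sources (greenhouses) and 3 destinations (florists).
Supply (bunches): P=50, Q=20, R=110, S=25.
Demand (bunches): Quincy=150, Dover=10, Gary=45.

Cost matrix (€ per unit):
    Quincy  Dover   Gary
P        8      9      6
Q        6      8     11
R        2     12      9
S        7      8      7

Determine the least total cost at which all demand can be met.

835

A cheapest plan:
  P→Dover: 5 × €9 = €45
  P→Gary: 45 × €6 = €270
  Q→Quincy: 20 × €6 = €120
  R→Quincy: 110 × €2 = €220
  S→Quincy: 20 × €7 = €140
  S→Dover: 5 × €8 = €40
Total = 45 + 270 + 120 + 220 + 140 + 40 = €835.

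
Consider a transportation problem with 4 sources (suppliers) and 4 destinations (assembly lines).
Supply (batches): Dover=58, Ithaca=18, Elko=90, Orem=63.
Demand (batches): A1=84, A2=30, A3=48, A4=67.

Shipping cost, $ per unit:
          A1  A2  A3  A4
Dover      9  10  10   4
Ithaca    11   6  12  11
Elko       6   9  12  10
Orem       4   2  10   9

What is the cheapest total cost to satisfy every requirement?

1396

Optimal allocation:
  Dover to A4: 58 × $4 = $232
  Ithaca to A3: 18 × $12 = $216
  Elko to A1: 51 × $6 = $306
  Elko to A3: 30 × $12 = $360
  Elko to A4: 9 × $10 = $90
  Orem to A1: 33 × $4 = $132
  Orem to A2: 30 × $2 = $60
Total = 232 + 216 + 306 + 360 + 90 + 132 + 60 = $1396.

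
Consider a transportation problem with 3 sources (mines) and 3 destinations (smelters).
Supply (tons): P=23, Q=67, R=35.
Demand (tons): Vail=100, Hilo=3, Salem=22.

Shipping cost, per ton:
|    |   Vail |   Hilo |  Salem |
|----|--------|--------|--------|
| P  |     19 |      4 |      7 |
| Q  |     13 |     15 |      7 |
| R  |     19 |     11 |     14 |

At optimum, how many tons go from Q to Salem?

2

The minimum-cost plan:
  P→Hilo: 3 tons
  P→Salem: 20 tons
  Q→Vail: 65 tons
  Q→Salem: 2 tons
  R→Vail: 35 tons
Total cost = 1676.
So Q→Salem carries 2 tons.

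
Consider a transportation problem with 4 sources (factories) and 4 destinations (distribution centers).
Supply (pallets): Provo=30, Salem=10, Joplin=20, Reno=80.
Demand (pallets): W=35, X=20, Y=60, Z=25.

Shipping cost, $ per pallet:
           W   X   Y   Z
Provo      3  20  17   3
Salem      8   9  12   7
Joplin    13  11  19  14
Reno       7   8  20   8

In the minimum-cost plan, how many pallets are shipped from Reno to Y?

30

Solving gives:
  Provo to W: 5 pallets
  Provo to Z: 25 pallets
  Salem to Y: 10 pallets
  Joplin to Y: 20 pallets
  Reno to W: 30 pallets
  Reno to X: 20 pallets
  Reno to Y: 30 pallets
Total cost = $1560.
So Reno→Y carries 30 pallets.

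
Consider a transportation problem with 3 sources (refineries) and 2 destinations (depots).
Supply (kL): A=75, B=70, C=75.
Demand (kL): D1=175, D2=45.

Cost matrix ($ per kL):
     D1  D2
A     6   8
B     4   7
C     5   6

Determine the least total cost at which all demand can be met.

An optimal shipping plan:
  A->D1: 75 kL
  B->D1: 70 kL
  C->D1: 30 kL
  C->D2: 45 kL
Total cost = $1150.
(Supply check: A ships 75; B ships 70; C ships 75.)

1150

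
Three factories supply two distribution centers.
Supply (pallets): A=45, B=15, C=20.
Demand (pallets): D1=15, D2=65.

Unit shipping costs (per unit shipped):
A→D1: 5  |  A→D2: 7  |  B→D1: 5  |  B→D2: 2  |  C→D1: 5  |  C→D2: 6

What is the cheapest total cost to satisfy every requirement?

One minimum-cost allocation:
  A to D1: 15 × 5 = 75
  A to D2: 30 × 7 = 210
  B to D2: 15 × 2 = 30
  C to D2: 20 × 6 = 120
Total = 75 + 210 + 30 + 120 = 435.

435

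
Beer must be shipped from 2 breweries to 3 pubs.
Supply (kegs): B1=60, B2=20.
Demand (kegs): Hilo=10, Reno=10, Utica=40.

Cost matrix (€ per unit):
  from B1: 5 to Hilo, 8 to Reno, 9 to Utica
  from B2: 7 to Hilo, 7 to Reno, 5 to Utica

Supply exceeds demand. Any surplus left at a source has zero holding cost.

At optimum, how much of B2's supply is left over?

0

An optimal plan:
  B1->Hilo: 10 kegs
  B1->Reno: 10 kegs
  B1->Utica: 20 kegs
  B2->Utica: 20 kegs
Total cost = €410.
B2 ships 20 of its 20, leaving 0.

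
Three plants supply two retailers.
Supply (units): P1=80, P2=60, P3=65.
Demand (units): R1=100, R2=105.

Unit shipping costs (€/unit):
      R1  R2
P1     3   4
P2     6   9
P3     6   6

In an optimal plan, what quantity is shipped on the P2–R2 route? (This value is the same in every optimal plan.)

Optimal shipments:
  P1→R1: 40 units
  P1→R2: 40 units
  P2→R1: 60 units
  P3→R2: 65 units
Total cost = €1030.
The route P2→R2 is not used.

0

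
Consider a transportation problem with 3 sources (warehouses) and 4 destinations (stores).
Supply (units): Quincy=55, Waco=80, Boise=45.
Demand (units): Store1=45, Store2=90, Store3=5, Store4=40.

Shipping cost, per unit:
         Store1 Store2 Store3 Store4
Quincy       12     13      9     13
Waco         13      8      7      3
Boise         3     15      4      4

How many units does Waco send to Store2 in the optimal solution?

40

The minimum-cost plan:
  Quincy→Store2: 50 units
  Quincy→Store3: 5 units
  Waco→Store2: 40 units
  Waco→Store4: 40 units
  Boise→Store1: 45 units
Total cost = 1270.
So Waco→Store2 carries 40 units.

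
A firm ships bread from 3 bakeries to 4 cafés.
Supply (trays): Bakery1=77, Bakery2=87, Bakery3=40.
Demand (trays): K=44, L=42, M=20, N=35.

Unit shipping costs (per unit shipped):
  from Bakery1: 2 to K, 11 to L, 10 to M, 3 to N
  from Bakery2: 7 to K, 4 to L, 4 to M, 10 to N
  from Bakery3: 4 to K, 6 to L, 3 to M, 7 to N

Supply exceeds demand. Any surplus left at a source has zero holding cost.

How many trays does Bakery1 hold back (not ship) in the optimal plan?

0

An optimal plan:
  Bakery1–K: 42 × 2 = 84
  Bakery1–N: 35 × 3 = 105
  Bakery2–L: 42 × 4 = 168
  Bakery3–K: 2 × 4 = 8
  Bakery3–M: 20 × 3 = 60
Total cost = 425.
Bakery1 ships 77 of its 77, leaving 0.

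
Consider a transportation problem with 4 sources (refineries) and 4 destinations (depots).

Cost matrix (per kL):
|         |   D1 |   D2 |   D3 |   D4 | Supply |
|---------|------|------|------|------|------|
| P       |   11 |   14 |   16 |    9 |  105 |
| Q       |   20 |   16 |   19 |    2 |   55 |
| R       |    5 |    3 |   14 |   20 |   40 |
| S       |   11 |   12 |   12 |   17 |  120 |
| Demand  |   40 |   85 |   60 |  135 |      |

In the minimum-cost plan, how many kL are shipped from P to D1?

25

Optimal shipments:
  P→D1: 25 × 11 = 275
  P→D4: 80 × 9 = 720
  Q→D4: 55 × 2 = 110
  R→D2: 40 × 3 = 120
  S→D1: 15 × 11 = 165
  S→D2: 45 × 12 = 540
  S→D3: 60 × 12 = 720
Total cost = 2650.
So P→D1 carries 25 kL.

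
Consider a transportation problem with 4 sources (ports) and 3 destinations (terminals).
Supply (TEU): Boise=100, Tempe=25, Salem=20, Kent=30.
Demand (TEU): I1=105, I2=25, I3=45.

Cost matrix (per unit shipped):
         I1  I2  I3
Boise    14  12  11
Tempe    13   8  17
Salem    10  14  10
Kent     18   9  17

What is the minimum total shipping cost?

One minimum-cost allocation:
  Boise→I1: 55 × 14 = 770
  Boise→I3: 45 × 11 = 495
  Tempe→I1: 25 × 13 = 325
  Salem→I1: 20 × 10 = 200
  Kent→I1: 5 × 18 = 90
  Kent→I2: 25 × 9 = 225
Total = 770 + 495 + 325 + 200 + 90 + 225 = 2105.

2105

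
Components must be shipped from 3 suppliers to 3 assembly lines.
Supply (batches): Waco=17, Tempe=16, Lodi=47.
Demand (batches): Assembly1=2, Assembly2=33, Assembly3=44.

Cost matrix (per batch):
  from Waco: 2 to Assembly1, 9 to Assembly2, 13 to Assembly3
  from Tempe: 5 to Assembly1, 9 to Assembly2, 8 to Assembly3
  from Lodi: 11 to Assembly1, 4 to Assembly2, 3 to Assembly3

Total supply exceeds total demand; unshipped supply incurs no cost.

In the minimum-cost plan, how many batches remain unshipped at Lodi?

An optimal plan:
  Waco to Assembly1: 2 × 2 = 4
  Waco to Assembly2: 15 × 9 = 135
  Tempe to Assembly2: 15 × 9 = 135
  Lodi to Assembly2: 3 × 4 = 12
  Lodi to Assembly3: 44 × 3 = 132
Total cost = 418.
Lodi ships 47 of its 47, leaving 0.

0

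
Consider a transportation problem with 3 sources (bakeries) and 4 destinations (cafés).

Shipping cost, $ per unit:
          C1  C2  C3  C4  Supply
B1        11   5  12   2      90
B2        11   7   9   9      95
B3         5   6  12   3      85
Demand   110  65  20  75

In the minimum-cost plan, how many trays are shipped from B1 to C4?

75

Optimal shipments:
  B1 to C2: 15 × $5 = $75
  B1 to C4: 75 × $2 = $150
  B2 to C1: 25 × $11 = $275
  B2 to C2: 50 × $7 = $350
  B2 to C3: 20 × $9 = $180
  B3 to C1: 85 × $5 = $425
Total cost = $1455.
So B1→C4 carries 75 trays.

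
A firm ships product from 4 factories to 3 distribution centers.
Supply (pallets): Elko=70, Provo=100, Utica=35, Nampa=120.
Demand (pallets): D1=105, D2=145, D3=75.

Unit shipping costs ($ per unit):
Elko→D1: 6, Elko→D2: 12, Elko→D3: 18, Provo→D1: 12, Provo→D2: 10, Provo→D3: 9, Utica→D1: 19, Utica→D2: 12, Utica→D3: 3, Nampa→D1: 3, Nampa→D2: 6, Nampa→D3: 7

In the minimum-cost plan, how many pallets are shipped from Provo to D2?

60

Optimal shipments:
  Elko–D1: 70 × $6 = $420
  Provo–D2: 60 × $10 = $600
  Provo–D3: 40 × $9 = $360
  Utica–D3: 35 × $3 = $105
  Nampa–D1: 35 × $3 = $105
  Nampa–D2: 85 × $6 = $510
Total cost = $2100.
So Provo→D2 carries 60 pallets.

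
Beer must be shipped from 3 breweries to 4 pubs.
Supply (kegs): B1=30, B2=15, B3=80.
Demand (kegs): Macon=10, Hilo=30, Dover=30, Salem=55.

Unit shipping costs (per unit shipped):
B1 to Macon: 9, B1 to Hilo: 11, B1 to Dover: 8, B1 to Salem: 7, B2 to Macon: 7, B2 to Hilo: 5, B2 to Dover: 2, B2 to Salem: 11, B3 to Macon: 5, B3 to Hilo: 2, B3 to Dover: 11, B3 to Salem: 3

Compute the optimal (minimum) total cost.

Optimal allocation:
  B1->Dover: 15 × 8 = 120
  B1->Salem: 15 × 7 = 105
  B2->Dover: 15 × 2 = 30
  B3->Macon: 10 × 5 = 50
  B3->Hilo: 30 × 2 = 60
  B3->Salem: 40 × 3 = 120
Total = 120 + 105 + 30 + 50 + 60 + 120 = 485.
(Supply check: B1 ships 30; B2 ships 15; B3 ships 80.)

485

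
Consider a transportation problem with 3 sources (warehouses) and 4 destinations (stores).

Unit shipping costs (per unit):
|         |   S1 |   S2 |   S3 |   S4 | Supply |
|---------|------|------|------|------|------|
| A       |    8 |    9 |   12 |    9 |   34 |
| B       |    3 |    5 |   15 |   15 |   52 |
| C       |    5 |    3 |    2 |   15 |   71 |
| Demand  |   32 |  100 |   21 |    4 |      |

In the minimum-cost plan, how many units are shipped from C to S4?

The minimum-cost plan:
  A->S2: 30 units
  A->S4: 4 units
  B->S1: 32 units
  B->S2: 20 units
  C->S2: 50 units
  C->S3: 21 units
Total cost = 694.
The route C→S4 is not used.

0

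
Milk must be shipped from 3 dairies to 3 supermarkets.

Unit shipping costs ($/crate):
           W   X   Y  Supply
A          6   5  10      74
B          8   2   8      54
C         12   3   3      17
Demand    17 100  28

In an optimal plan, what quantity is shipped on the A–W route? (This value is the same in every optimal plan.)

17

Solving gives:
  A to W: 17 crates
  A to X: 46 crates
  A to Y: 11 crates
  B to X: 54 crates
  C to Y: 17 crates
Total cost = $601.
So A→W carries 17 crates.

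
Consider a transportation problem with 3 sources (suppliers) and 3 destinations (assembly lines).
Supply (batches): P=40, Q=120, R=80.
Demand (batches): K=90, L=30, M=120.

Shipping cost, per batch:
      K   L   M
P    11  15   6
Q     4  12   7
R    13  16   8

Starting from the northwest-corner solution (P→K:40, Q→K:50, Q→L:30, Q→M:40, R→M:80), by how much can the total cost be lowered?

Current plan cost = 40·11 + 50·4 + 30·12 + 40·7 + 80·8 = 1920.
Optimal plan:
  P to M: 40 × 6 = 240
  Q to K: 90 × 4 = 360
  Q to L: 30 × 12 = 360
  R to M: 80 × 8 = 640
Optimal cost = 1600.
Saving = 1920 − 1600 = 320.

320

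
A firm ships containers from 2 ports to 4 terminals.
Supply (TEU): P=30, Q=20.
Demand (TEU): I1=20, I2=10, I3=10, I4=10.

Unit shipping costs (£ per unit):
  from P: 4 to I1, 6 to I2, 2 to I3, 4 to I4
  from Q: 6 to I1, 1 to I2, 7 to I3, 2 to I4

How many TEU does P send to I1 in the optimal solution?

20

Optimal shipments:
  P to I1: 20 TEU
  P to I3: 10 TEU
  Q to I2: 10 TEU
  Q to I4: 10 TEU
Total cost = £130.
So P→I1 carries 20 TEU.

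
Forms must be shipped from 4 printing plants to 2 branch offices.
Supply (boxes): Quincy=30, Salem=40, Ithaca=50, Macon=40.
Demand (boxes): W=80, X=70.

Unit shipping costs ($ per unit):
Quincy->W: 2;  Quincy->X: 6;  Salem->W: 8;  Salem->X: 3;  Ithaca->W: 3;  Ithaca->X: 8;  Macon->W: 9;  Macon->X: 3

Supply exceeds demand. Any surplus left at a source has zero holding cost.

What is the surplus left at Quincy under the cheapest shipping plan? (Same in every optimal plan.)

Minimum-cost shipments:
  Quincy→W: 30 × $2 = $60
  Salem→X: 40 × $3 = $120
  Ithaca→W: 50 × $3 = $150
  Macon→X: 30 × $3 = $90
Total cost = $420.
Quincy ships 30 of its 30, leaving 0.

0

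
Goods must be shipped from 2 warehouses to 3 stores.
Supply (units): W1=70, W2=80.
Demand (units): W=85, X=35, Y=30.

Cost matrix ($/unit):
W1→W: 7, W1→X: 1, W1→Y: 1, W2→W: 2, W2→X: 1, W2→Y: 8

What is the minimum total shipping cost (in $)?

260

Optimal allocation:
  W1–W: 5 units
  W1–X: 35 units
  W1–Y: 30 units
  W2–W: 80 units
Total cost = $260.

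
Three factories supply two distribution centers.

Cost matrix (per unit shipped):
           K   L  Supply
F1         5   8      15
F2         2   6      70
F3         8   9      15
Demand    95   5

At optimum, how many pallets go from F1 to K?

The minimum-cost plan:
  F1->K: 15 pallets
  F2->K: 70 pallets
  F3->K: 10 pallets
  F3->L: 5 pallets
Total cost = 340.
So F1→K carries 15 pallets.

15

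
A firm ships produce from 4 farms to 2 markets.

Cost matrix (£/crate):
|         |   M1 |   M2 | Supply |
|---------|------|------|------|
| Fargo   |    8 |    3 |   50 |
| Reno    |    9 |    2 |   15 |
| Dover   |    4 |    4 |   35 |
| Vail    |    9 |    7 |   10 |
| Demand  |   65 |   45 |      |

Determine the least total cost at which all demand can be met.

An optimal shipping plan:
  Fargo→M1: 20 × £8 = £160
  Fargo→M2: 30 × £3 = £90
  Reno→M2: 15 × £2 = £30
  Dover→M1: 35 × £4 = £140
  Vail→M1: 10 × £9 = £90
Total = 160 + 90 + 30 + 140 + 90 = £510.
(Supply check: Fargo ships 50; Reno ships 15; Dover ships 35; Vail ships 10.)

510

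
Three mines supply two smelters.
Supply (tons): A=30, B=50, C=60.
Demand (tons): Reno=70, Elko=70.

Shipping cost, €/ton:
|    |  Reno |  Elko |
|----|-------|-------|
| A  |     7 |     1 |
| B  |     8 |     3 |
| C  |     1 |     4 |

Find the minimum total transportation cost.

Optimal allocation:
  A→Elko: 30 × €1 = €30
  B→Reno: 10 × €8 = €80
  B→Elko: 40 × €3 = €120
  C→Reno: 60 × €1 = €60
Total = 30 + 80 + 120 + 60 = €290.
(Supply check: A ships 30; B ships 50; C ships 60.)

290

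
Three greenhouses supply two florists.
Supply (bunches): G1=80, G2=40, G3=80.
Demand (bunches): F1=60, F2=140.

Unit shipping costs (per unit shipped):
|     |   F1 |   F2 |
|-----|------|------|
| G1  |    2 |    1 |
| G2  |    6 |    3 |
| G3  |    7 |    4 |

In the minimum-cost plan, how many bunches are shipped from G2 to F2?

40

Optimal shipments:
  G1→F1: 60 × 2 = 120
  G1→F2: 20 × 1 = 20
  G2→F2: 40 × 3 = 120
  G3→F2: 80 × 4 = 320
Total cost = 580.
So G2→F2 carries 40 bunches.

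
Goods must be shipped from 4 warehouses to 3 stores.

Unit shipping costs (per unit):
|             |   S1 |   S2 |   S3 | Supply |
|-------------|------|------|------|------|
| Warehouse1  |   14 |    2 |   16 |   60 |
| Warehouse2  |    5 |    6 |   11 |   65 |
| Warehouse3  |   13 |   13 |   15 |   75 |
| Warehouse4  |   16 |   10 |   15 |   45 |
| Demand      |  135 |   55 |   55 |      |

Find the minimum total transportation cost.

An optimal shipping plan:
  Warehouse1–S2: 55 × 2 = 110
  Warehouse1–S3: 5 × 16 = 80
  Warehouse2–S1: 65 × 5 = 325
  Warehouse3–S1: 70 × 13 = 910
  Warehouse3–S3: 5 × 15 = 75
  Warehouse4–S3: 45 × 15 = 675
Total = 110 + 80 + 325 + 910 + 75 + 675 = 2175.

2175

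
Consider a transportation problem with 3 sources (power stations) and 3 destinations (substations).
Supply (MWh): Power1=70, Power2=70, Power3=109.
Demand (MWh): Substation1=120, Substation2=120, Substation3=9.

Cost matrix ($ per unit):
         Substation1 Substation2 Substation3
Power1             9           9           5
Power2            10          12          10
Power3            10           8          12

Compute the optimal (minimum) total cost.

2166

A cheapest plan:
  Power1→Substation1: 50 × $9 = $450
  Power1→Substation2: 11 × $9 = $99
  Power1→Substation3: 9 × $5 = $45
  Power2→Substation1: 70 × $10 = $700
  Power3→Substation2: 109 × $8 = $872
Total = 450 + 99 + 45 + 700 + 872 = $2166.
(Supply check: Power1 ships 70; Power2 ships 70; Power3 ships 109.)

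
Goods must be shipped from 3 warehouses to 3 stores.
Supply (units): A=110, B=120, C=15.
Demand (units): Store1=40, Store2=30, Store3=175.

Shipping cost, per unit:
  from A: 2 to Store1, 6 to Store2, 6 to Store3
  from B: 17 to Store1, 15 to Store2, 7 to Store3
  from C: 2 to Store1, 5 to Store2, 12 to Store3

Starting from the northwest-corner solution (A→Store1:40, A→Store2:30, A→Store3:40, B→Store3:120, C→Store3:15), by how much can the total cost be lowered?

Current plan cost = 40·2 + 30·6 + 40·6 + 120·7 + 15·12 = 1520.
Optimal plan:
  A→Store1: 40 units
  A→Store2: 15 units
  A→Store3: 55 units
  B→Store3: 120 units
  C→Store2: 15 units
Optimal cost = 1415.
Saving = 1520 − 1415 = 105.

105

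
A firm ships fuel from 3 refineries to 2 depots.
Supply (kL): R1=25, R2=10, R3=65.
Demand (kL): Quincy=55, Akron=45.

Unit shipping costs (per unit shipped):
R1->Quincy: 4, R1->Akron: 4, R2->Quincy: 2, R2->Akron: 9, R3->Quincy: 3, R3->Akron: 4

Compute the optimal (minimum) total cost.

An optimal shipping plan:
  R1 to Akron: 25 kL
  R2 to Quincy: 10 kL
  R3 to Quincy: 45 kL
  R3 to Akron: 20 kL
Total cost = 335.

335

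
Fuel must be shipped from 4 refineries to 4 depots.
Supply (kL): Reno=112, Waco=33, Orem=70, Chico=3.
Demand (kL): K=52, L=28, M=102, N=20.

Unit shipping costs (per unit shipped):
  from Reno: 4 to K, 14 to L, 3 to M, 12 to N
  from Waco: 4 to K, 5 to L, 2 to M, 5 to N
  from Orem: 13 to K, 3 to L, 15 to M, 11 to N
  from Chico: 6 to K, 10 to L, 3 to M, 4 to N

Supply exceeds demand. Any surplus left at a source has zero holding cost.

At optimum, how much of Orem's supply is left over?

16

An optimal plan:
  Reno→K: 46 × 4 = 184
  Reno→M: 66 × 3 = 198
  Waco→M: 33 × 2 = 66
  Orem→K: 6 × 13 = 78
  Orem→L: 28 × 3 = 84
  Orem→N: 20 × 11 = 220
  Chico→M: 3 × 3 = 9
Total cost = 839.
Orem ships 54 of its 70, leaving 16.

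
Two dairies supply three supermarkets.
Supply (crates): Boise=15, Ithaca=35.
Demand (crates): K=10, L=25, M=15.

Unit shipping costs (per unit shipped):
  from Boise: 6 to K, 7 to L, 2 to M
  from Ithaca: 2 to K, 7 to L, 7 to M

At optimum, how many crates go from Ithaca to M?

Solving gives:
  Boise to M: 15 × 2 = 30
  Ithaca to K: 10 × 2 = 20
  Ithaca to L: 25 × 7 = 175
Total cost = 225.
The route Ithaca→M is not used.

0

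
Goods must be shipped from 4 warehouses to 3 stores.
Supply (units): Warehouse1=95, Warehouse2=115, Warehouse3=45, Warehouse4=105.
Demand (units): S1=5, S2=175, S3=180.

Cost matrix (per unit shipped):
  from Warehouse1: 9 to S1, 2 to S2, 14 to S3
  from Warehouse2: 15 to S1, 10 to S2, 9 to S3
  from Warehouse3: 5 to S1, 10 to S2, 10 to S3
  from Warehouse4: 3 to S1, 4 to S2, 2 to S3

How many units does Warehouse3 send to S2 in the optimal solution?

40

Optimal shipments:
  Warehouse1->S2: 95 × 2 = 190
  Warehouse2->S2: 40 × 10 = 400
  Warehouse2->S3: 75 × 9 = 675
  Warehouse3->S1: 5 × 5 = 25
  Warehouse3->S2: 40 × 10 = 400
  Warehouse4->S3: 105 × 2 = 210
Total cost = 1900.
So Warehouse3→S2 carries 40 units.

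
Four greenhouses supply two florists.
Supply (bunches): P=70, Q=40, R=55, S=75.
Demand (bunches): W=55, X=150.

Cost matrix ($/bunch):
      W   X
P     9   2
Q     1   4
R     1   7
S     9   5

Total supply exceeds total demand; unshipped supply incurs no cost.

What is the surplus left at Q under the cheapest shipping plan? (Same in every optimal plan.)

0

An optimal plan:
  P–X: 70 × $2 = $140
  Q–X: 40 × $4 = $160
  R–W: 55 × $1 = $55
  S–X: 40 × $5 = $200
Total cost = $555.
Q ships 40 of its 40, leaving 0.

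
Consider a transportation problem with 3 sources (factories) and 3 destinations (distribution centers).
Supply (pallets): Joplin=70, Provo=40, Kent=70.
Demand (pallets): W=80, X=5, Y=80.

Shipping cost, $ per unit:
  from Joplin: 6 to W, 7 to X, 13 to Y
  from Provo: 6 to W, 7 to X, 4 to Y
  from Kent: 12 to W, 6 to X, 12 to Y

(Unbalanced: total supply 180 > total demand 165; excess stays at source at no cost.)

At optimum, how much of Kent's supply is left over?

15

An optimal plan:
  Joplin->W: 70 × $6 = $420
  Provo->Y: 40 × $4 = $160
  Kent->W: 10 × $12 = $120
  Kent->X: 5 × $6 = $30
  Kent->Y: 40 × $12 = $480
Total cost = $1210.
Kent ships 55 of its 70, leaving 15.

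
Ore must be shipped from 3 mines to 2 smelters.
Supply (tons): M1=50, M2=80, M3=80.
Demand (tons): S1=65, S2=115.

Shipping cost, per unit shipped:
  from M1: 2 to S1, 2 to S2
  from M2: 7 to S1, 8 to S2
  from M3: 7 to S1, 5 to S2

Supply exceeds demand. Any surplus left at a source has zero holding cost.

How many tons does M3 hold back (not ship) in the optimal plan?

0

Minimum-cost shipments:
  M1–S1: 15 × 2 = 30
  M1–S2: 35 × 2 = 70
  M2–S1: 50 × 7 = 350
  M3–S2: 80 × 5 = 400
Total cost = 850.
M3 ships 80 of its 80, leaving 0.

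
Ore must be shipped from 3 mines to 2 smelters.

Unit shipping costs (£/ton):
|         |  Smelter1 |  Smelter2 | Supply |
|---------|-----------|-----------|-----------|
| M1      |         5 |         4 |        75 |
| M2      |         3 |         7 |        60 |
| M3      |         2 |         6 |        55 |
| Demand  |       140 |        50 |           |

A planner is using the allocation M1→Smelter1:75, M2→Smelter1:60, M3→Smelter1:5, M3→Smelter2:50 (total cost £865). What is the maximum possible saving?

Current plan cost = 75·5 + 60·3 + 5·2 + 50·6 = £865.
Optimal plan:
  M1->Smelter1: 25 tons
  M1->Smelter2: 50 tons
  M2->Smelter1: 60 tons
  M3->Smelter1: 55 tons
Optimal cost = £615.
Saving = 865 − 615 = £250.

250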